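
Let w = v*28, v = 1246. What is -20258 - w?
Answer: -55146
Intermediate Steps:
w = 34888 (w = 1246*28 = 34888)
-20258 - w = -20258 - 1*34888 = -20258 - 34888 = -55146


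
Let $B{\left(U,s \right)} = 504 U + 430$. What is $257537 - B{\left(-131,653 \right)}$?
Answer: $323131$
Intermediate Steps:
$B{\left(U,s \right)} = 430 + 504 U$
$257537 - B{\left(-131,653 \right)} = 257537 - \left(430 + 504 \left(-131\right)\right) = 257537 - \left(430 - 66024\right) = 257537 - -65594 = 257537 + 65594 = 323131$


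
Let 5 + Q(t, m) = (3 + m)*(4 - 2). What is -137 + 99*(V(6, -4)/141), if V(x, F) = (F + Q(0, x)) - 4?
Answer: -6274/47 ≈ -133.49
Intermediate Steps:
Q(t, m) = 1 + 2*m (Q(t, m) = -5 + (3 + m)*(4 - 2) = -5 + (3 + m)*2 = -5 + (6 + 2*m) = 1 + 2*m)
V(x, F) = -3 + F + 2*x (V(x, F) = (F + (1 + 2*x)) - 4 = (1 + F + 2*x) - 4 = -3 + F + 2*x)
-137 + 99*(V(6, -4)/141) = -137 + 99*((-3 - 4 + 2*6)/141) = -137 + 99*((-3 - 4 + 12)*(1/141)) = -137 + 99*(5*(1/141)) = -137 + 99*(5/141) = -137 + 165/47 = -6274/47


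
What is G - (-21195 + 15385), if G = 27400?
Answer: 33210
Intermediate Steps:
G - (-21195 + 15385) = 27400 - (-21195 + 15385) = 27400 - 1*(-5810) = 27400 + 5810 = 33210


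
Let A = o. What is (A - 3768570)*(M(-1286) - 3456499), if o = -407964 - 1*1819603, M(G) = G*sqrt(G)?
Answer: 20725641544363 + 7711032182*I*sqrt(1286) ≈ 2.0726e+13 + 2.7652e+11*I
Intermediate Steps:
M(G) = G**(3/2)
o = -2227567 (o = -407964 - 1819603 = -2227567)
A = -2227567
(A - 3768570)*(M(-1286) - 3456499) = (-2227567 - 3768570)*((-1286)**(3/2) - 3456499) = -5996137*(-1286*I*sqrt(1286) - 3456499) = -5996137*(-3456499 - 1286*I*sqrt(1286)) = 20725641544363 + 7711032182*I*sqrt(1286)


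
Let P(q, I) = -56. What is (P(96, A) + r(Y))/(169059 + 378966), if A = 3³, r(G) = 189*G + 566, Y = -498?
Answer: -31204/182675 ≈ -0.17082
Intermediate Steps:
r(G) = 566 + 189*G
A = 27
(P(96, A) + r(Y))/(169059 + 378966) = (-56 + (566 + 189*(-498)))/(169059 + 378966) = (-56 + (566 - 94122))/548025 = (-56 - 93556)*(1/548025) = -93612*1/548025 = -31204/182675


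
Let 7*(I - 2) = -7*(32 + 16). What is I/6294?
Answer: -23/3147 ≈ -0.0073086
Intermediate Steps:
I = -46 (I = 2 + (-7*(32 + 16))/7 = 2 + (-7*48)/7 = 2 + (⅐)*(-336) = 2 - 48 = -46)
I/6294 = -46/6294 = -46*1/6294 = -23/3147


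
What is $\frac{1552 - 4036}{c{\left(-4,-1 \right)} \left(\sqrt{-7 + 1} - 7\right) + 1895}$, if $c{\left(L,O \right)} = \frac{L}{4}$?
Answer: $- \frac{787428}{602935} - \frac{414 i \sqrt{6}}{602935} \approx -1.306 - 0.0016819 i$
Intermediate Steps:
$c{\left(L,O \right)} = \frac{L}{4}$ ($c{\left(L,O \right)} = L \frac{1}{4} = \frac{L}{4}$)
$\frac{1552 - 4036}{c{\left(-4,-1 \right)} \left(\sqrt{-7 + 1} - 7\right) + 1895} = \frac{1552 - 4036}{\frac{1}{4} \left(-4\right) \left(\sqrt{-7 + 1} - 7\right) + 1895} = - \frac{2484}{- (\sqrt{-6} - 7) + 1895} = - \frac{2484}{- (i \sqrt{6} - 7) + 1895} = - \frac{2484}{- (-7 + i \sqrt{6}) + 1895} = - \frac{2484}{\left(7 - i \sqrt{6}\right) + 1895} = - \frac{2484}{1902 - i \sqrt{6}}$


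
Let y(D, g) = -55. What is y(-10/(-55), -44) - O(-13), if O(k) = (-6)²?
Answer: -91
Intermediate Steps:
O(k) = 36
y(-10/(-55), -44) - O(-13) = -55 - 1*36 = -55 - 36 = -91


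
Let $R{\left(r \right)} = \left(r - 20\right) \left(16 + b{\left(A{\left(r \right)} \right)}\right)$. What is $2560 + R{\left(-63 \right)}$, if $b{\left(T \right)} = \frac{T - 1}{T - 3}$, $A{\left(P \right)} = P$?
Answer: $\frac{38000}{33} \approx 1151.5$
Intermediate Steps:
$b{\left(T \right)} = \frac{-1 + T}{-3 + T}$
$R{\left(r \right)} = \left(-20 + r\right) \left(16 + \frac{-1 + r}{-3 + r}\right)$ ($R{\left(r \right)} = \left(r - 20\right) \left(16 + \frac{-1 + r}{-3 + r}\right) = \left(-20 + r\right) \left(16 + \frac{-1 + r}{-3 + r}\right)$)
$2560 + R{\left(-63 \right)} = 2560 + \frac{980 - -24507 + 17 \left(-63\right)^{2}}{-3 - 63} = 2560 + \frac{980 + 24507 + 17 \cdot 3969}{-66} = 2560 - \frac{980 + 24507 + 67473}{66} = 2560 - \frac{46480}{33} = \frac{38000}{33}$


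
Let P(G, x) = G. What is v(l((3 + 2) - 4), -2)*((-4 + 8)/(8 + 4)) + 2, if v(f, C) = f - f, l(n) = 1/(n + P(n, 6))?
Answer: 2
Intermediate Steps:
l(n) = 1/(2*n) (l(n) = 1/(n + n) = 1/(2*n))
v(f, C) = 0
v(l((3 + 2) - 4), -2)*((-4 + 8)/(8 + 4)) + 2 = 0*((-4 + 8)/(8 + 4)) + 2 = 0*(4/12) + 2 = 0*(4*(1/12)) + 2 = 0*(⅓) + 2 = 0 + 2 = 2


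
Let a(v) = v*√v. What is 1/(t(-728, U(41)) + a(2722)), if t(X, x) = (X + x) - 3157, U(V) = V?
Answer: 961/5038323678 + 1361*√2722/10076647356 ≈ 7.2374e-6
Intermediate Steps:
t(X, x) = -3157 + X + x
a(v) = v^(3/2)
1/(t(-728, U(41)) + a(2722)) = 1/((-3157 - 728 + 41) + 2722^(3/2)) = 1/(-3844 + 2722*√2722)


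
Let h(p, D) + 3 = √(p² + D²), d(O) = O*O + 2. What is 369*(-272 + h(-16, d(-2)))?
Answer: -101475 + 738*√73 ≈ -95170.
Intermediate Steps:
d(O) = 2 + O² (d(O) = O² + 2 = 2 + O²)
h(p, D) = -3 + √(D² + p²) (h(p, D) = -3 + √(p² + D²) = -3 + √(D² + p²))
369*(-272 + h(-16, d(-2))) = 369*(-272 + (-3 + √((2 + (-2)²)² + (-16)²))) = 369*(-272 + (-3 + √((2 + 4)² + 256))) = 369*(-272 + (-3 + √(6² + 256))) = 369*(-272 + (-3 + √(36 + 256))) = 369*(-272 + (-3 + √292)) = 369*(-272 + (-3 + 2*√73)) = 369*(-275 + 2*√73) = -101475 + 738*√73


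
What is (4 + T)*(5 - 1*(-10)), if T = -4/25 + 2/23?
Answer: 6774/115 ≈ 58.904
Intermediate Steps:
T = -42/575 (T = -4*1/25 + 2*(1/23) = -4/25 + 2/23 = -42/575 ≈ -0.073043)
(4 + T)*(5 - 1*(-10)) = (4 - 42/575)*(5 - 1*(-10)) = 2258*(5 + 10)/575 = (2258/575)*15 = 6774/115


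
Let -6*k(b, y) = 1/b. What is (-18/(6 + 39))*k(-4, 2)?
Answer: -1/60 ≈ -0.016667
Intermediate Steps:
k(b, y) = -1/(6*b)
(-18/(6 + 39))*k(-4, 2) = (-18/(6 + 39))*(-1/6/(-4)) = (-18/45)*(-1/6*(-1/4)) = -18*1/45*(1/24) = -2/5*1/24 = -1/60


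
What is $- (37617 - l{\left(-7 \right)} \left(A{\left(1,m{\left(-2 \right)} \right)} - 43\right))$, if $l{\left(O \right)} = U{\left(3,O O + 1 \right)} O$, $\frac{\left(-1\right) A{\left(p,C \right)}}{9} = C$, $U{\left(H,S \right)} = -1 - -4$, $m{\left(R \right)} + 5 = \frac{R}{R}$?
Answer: $-37470$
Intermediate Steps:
$m{\left(R \right)} = -4$ ($m{\left(R \right)} = -5 + \frac{R}{R} = -5 + 1 = -4$)
$U{\left(H,S \right)} = 3$ ($U{\left(H,S \right)} = -1 + 4 = 3$)
$A{\left(p,C \right)} = - 9 C$
$l{\left(O \right)} = 3 O$
$- (37617 - l{\left(-7 \right)} \left(A{\left(1,m{\left(-2 \right)} \right)} - 43\right)) = - (37617 - 3 \left(-7\right) \left(\left(-9\right) \left(-4\right) - 43\right)) = - (37617 - - 21 \left(36 - 43\right)) = - (37617 - \left(-21\right) \left(-7\right)) = - (37617 - 147) = \left(-1\right) 37470 = -37470$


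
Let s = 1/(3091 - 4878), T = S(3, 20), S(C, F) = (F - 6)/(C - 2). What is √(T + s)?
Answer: √44705379/1787 ≈ 3.7416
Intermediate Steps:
S(C, F) = (-6 + F)/(-2 + C)
T = 14 (T = (-6 + 20)/(-2 + 3) = 14/1 = 1*14 = 14)
s = -1/1787 (s = 1/(-1787) = -1/1787 ≈ -0.00055960)
√(T + s) = √(14 - 1/1787) = √(25017/1787) = √44705379/1787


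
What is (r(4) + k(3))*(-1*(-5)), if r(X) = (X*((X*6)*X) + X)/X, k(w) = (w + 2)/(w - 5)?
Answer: 945/2 ≈ 472.50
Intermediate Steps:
k(w) = (2 + w)/(-5 + w)
r(X) = (X + 6*X³)/X (r(X) = (X*((6*X)*X) + X)/X = (X*(6*X²) + X)/X = (6*X³ + X)/X = (X + 6*X³)/X)
(r(4) + k(3))*(-1*(-5)) = ((1 + 6*4²) + (2 + 3)/(-5 + 3))*(-1*(-5)) = ((1 + 6*16) + 5/(-2))*5 = ((1 + 96) - ½*5)*5 = (97 - 5/2)*5 = (189/2)*5 = 945/2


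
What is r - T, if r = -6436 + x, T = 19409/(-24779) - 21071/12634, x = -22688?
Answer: -9116730540249/313057886 ≈ -29122.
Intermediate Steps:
T = -767331615/313057886 (T = 19409*(-1/24779) - 21071*1/12634 = -19409/24779 - 21071/12634 = -767331615/313057886 ≈ -2.4511)
r = -29124 (r = -6436 - 22688 = -29124)
r - T = -29124 - 1*(-767331615/313057886) = -29124 + 767331615/313057886 = -9116730540249/313057886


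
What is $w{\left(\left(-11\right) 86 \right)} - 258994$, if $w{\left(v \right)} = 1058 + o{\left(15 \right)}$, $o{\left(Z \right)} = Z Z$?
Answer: $-257711$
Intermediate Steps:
$o{\left(Z \right)} = Z^{2}$
$w{\left(v \right)} = 1283$ ($w{\left(v \right)} = 1058 + 15^{2} = 1058 + 225 = 1283$)
$w{\left(\left(-11\right) 86 \right)} - 258994 = 1283 - 258994 = -257711$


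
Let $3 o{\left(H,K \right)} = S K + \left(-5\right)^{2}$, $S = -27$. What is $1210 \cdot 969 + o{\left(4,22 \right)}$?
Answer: $\frac{3516901}{3} \approx 1.1723 \cdot 10^{6}$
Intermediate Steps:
$o{\left(H,K \right)} = \frac{25}{3} - 9 K$ ($o{\left(H,K \right)} = \frac{- 27 K + \left(-5\right)^{2}}{3} = \frac{- 27 K + 25}{3} = \frac{25 - 27 K}{3} = \frac{25}{3} - 9 K$)
$1210 \cdot 969 + o{\left(4,22 \right)} = 1210 \cdot 969 + \left(\frac{25}{3} - 198\right) = 1172490 + \left(\frac{25}{3} - 198\right) = 1172490 - \frac{569}{3} = \frac{3516901}{3}$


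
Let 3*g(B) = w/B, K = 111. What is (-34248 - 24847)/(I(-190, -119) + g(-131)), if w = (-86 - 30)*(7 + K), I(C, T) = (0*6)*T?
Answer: -23224335/13688 ≈ -1696.7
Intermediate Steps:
I(C, T) = 0 (I(C, T) = 0*T = 0)
w = -13688 (w = (-86 - 30)*(7 + 111) = -116*118 = -13688)
g(B) = -13688/(3*B) (g(B) = (-13688/B)/3 = -13688/(3*B))
(-34248 - 24847)/(I(-190, -119) + g(-131)) = (-34248 - 24847)/(0 - 13688/3/(-131)) = -59095/(0 - 13688/3*(-1/131)) = -59095/(0 + 13688/393) = -59095/13688/393 = -59095*393/13688 = -23224335/13688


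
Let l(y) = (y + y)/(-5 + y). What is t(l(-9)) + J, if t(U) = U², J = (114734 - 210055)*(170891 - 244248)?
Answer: 342630667334/49 ≈ 6.9925e+9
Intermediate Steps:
J = 6992462597 (J = -95321*(-73357) = 6992462597)
l(y) = 2*y/(-5 + y) (l(y) = (2*y)/(-5 + y) = 2*y/(-5 + y))
t(l(-9)) + J = (2*(-9)/(-5 - 9))² + 6992462597 = (2*(-9)/(-14))² + 6992462597 = (2*(-9)*(-1/14))² + 6992462597 = (9/7)² + 6992462597 = 81/49 + 6992462597 = 342630667334/49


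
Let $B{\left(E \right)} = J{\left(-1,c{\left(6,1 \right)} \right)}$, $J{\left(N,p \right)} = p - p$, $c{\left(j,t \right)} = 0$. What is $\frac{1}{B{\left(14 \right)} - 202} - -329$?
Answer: $\frac{66457}{202} \approx 329.0$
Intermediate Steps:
$J{\left(N,p \right)} = 0$
$B{\left(E \right)} = 0$
$\frac{1}{B{\left(14 \right)} - 202} - -329 = \frac{1}{0 - 202} - -329 = \frac{1}{-202} + 329 = - \frac{1}{202} + 329 = \frac{66457}{202}$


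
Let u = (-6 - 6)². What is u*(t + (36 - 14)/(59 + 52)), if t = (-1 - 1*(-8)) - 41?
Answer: -180096/37 ≈ -4867.5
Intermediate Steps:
t = -34 (t = (-1 + 8) - 41 = 7 - 41 = -34)
u = 144 (u = (-12)² = 144)
u*(t + (36 - 14)/(59 + 52)) = 144*(-34 + (36 - 14)/(59 + 52)) = 144*(-34 + 22/111) = 144*(-3752/111) = -180096/37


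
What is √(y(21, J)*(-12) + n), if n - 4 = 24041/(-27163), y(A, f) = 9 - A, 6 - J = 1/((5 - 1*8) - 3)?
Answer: √108545602529/27163 ≈ 12.129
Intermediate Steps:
J = 37/6 (J = 6 - 1/((5 - 1*8) - 3) = 6 - 1/((5 - 8) - 3) = 6 - 1/(-3 - 3) = 6 - 1/(-6) = 6 - 1*(-⅙) = 6 + ⅙ = 37/6 ≈ 6.1667)
n = 84611/27163 (n = 4 + 24041/(-27163) = 4 + 24041*(-1/27163) = 4 - 24041/27163 = 84611/27163 ≈ 3.1149)
√(y(21, J)*(-12) + n) = √((9 - 1*21)*(-12) + 84611/27163) = √((9 - 21)*(-12) + 84611/27163) = √(-12*(-12) + 84611/27163) = √(144 + 84611/27163) = √(3996083/27163) = √108545602529/27163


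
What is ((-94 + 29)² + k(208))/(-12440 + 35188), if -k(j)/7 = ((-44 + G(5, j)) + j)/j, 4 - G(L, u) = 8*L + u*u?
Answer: 73797/295724 ≈ 0.24955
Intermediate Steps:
G(L, u) = 4 - u² - 8*L (G(L, u) = 4 - (8*L + u*u) = 4 - (8*L + u²) = 4 - (u² + 8*L) = 4 + (-u² - 8*L) = 4 - u² - 8*L)
k(j) = -7*(-80 + j - j²)/j (k(j) = -7*((-44 + (4 - j² - 8*5)) + j)/j = -7*((-44 + (4 - j² - 40)) + j)/j = -7*((-44 + (-36 - j²)) + j)/j = -7*((-80 - j²) + j)/j = -7*(-80 + j - j²)/j)
((-94 + 29)² + k(208))/(-12440 + 35188) = ((-94 + 29)² + (-7 + 7*208 + 560/208))/(-12440 + 35188) = ((-65)² + (-7 + 1456 + 560*(1/208)))/22748 = (4225 + (-7 + 1456 + 35/13))*(1/22748) = (4225 + 18872/13)*(1/22748) = (73797/13)*(1/22748) = 73797/295724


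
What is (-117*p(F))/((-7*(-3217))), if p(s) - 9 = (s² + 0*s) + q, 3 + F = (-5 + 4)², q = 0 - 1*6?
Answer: -117/3217 ≈ -0.036369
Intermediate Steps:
q = -6 (q = 0 - 6 = -6)
F = -2 (F = -3 + (-5 + 4)² = -3 + (-1)² = -3 + 1 = -2)
p(s) = 3 + s² (p(s) = 9 + ((s² + 0*s) - 6) = 9 + ((s² + 0) - 6) = 9 + (s² - 6) = 9 + (-6 + s²) = 3 + s²)
(-117*p(F))/((-7*(-3217))) = (-117*(3 + (-2)²))/((-7*(-3217))) = -117*(3 + 4)/22519 = -117*7*(1/22519) = -819*1/22519 = -117/3217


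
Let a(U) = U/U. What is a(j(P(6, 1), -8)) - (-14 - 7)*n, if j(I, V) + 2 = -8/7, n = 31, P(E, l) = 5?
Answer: 652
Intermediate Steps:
j(I, V) = -22/7 (j(I, V) = -2 - 8/7 = -22/7)
a(U) = 1
a(j(P(6, 1), -8)) - (-14 - 7)*n = 1 - (-14 - 7)*31 = 1 - (-21)*31 = 1 - 1*(-651) = 1 + 651 = 652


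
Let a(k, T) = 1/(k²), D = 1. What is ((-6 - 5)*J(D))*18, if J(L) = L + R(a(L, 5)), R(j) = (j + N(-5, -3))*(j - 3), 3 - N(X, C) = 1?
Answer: 990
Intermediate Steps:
N(X, C) = 2 (N(X, C) = 3 - 1*1 = 3 - 1 = 2)
a(k, T) = k⁻²
R(j) = (-3 + j)*(2 + j) (R(j) = (j + 2)*(j - 3) = (2 + j)*(-3 + j) = (-3 + j)*(2 + j))
J(L) = -6 + L + L⁻⁴ - 1/L² (J(L) = L + (-6 + (L⁻²)² - 1/L²) = L + (-6 + L⁻⁴ - 1/L²) = -6 + L + L⁻⁴ - 1/L²)
((-6 - 5)*J(D))*18 = ((-6 - 5)*(-6 + 1 + 1⁻⁴ - 1/1²))*18 = -11*(-6 + 1 + 1 - 1*1)*18 = -11*(-6 + 1 + 1 - 1)*18 = -11*(-5)*18 = 55*18 = 990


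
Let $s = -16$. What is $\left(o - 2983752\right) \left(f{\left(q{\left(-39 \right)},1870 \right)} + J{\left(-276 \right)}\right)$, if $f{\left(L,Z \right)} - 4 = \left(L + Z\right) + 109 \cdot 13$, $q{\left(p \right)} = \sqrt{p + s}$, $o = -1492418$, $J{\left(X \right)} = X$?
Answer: $-13495652550 - 4476170 i \sqrt{55} \approx -1.3496 \cdot 10^{10} - 3.3196 \cdot 10^{7} i$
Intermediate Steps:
$q{\left(p \right)} = \sqrt{-16 + p}$ ($q{\left(p \right)} = \sqrt{p - 16} = \sqrt{-16 + p}$)
$f{\left(L,Z \right)} = 1421 + L + Z$ ($f{\left(L,Z \right)} = 4 + \left(\left(L + Z\right) + 109 \cdot 13\right) = 4 + \left(\left(L + Z\right) + 1417\right) = 4 + \left(1417 + L + Z\right) = 1421 + L + Z$)
$\left(o - 2983752\right) \left(f{\left(q{\left(-39 \right)},1870 \right)} + J{\left(-276 \right)}\right) = \left(-1492418 - 2983752\right) \left(\left(1421 + \sqrt{-16 - 39} + 1870\right) - 276\right) = - 4476170 \left(\left(1421 + \sqrt{-55} + 1870\right) - 276\right) = - 4476170 \left(\left(1421 + i \sqrt{55} + 1870\right) - 276\right) = - 4476170 \left(\left(3291 + i \sqrt{55}\right) - 276\right) = - 4476170 \left(3015 + i \sqrt{55}\right) = -13495652550 - 4476170 i \sqrt{55}$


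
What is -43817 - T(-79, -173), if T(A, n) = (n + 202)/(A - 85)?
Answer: -7185959/164 ≈ -43817.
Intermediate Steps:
T(A, n) = (202 + n)/(-85 + A)
-43817 - T(-79, -173) = -43817 - (202 - 173)/(-85 - 79) = -43817 - 29/(-164) = -43817 - (-1)*29/164 = -43817 - 1*(-29/164) = -43817 + 29/164 = -7185959/164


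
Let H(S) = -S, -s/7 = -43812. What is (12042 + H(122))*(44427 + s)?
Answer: 4185243120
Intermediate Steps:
s = 306684 (s = -7*(-43812) = 306684)
(12042 + H(122))*(44427 + s) = (12042 - 1*122)*(44427 + 306684) = (12042 - 122)*351111 = 11920*351111 = 4185243120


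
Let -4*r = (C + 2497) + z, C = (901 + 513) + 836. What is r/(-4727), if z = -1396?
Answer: 3351/18908 ≈ 0.17723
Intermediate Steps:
C = 2250 (C = 1414 + 836 = 2250)
r = -3351/4 (r = -((2250 + 2497) - 1396)/4 = -(4747 - 1396)/4 = -¼*3351 = -3351/4 ≈ -837.75)
r/(-4727) = -3351/4/(-4727) = -3351/4*(-1/4727) = 3351/18908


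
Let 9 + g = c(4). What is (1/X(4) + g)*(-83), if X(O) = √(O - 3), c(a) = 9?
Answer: -83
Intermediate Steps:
g = 0 (g = -9 + 9 = 0)
X(O) = √(-3 + O)
(1/X(4) + g)*(-83) = (1/(√(-3 + 4)) + 0)*(-83) = (1/(√1) + 0)*(-83) = (1/1 + 0)*(-83) = (1 + 0)*(-83) = 1*(-83) = -83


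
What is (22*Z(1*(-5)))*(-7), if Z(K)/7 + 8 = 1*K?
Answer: 14014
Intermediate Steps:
Z(K) = -56 + 7*K (Z(K) = -56 + 7*(1*K) = -56 + 7*K)
(22*Z(1*(-5)))*(-7) = (22*(-56 + 7*(1*(-5))))*(-7) = (22*(-56 + 7*(-5)))*(-7) = (22*(-56 - 35))*(-7) = (22*(-91))*(-7) = -2002*(-7) = 14014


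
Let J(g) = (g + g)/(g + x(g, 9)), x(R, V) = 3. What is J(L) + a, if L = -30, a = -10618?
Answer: -95542/9 ≈ -10616.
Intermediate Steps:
J(g) = 2*g/(3 + g) (J(g) = (g + g)/(g + 3) = (2*g)/(3 + g) = 2*g/(3 + g))
J(L) + a = 2*(-30)/(3 - 30) - 10618 = 2*(-30)/(-27) - 10618 = 2*(-30)*(-1/27) - 10618 = 20/9 - 10618 = -95542/9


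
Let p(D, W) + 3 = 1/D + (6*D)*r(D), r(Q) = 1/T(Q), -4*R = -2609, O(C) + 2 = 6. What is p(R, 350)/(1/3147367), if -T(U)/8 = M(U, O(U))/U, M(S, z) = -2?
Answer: 167680560256162181/333952 ≈ 5.0211e+11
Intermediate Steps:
O(C) = 4 (O(C) = -2 + 6 = 4)
R = 2609/4 (R = -¼*(-2609) = 2609/4 ≈ 652.25)
T(U) = 16/U (T(U) = -(-16)/U = 16/U)
r(Q) = Q/16 (r(Q) = 1/(16/Q) = Q/16)
p(D, W) = -3 + 1/D + 3*D²/8 (p(D, W) = -3 + (1/D + (6*D)*(D/16)) = -3 + (1/D + 3*D²/8) = -3 + 1/D + 3*D²/8)
p(R, 350)/(1/3147367) = (-3 + 1/(2609/4) + 3*(2609/4)²/8)/(1/3147367) = (-3 + 4/2609 + (3/8)*(6806881/16))/(1/3147367) = (-3 + 4/2609 + 20420643/128)*3147367 = (53276456243/333952)*3147367 = 167680560256162181/333952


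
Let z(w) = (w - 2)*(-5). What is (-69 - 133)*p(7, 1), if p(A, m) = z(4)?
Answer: 2020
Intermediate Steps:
z(w) = 10 - 5*w (z(w) = (-2 + w)*(-5) = 10 - 5*w)
p(A, m) = -10 (p(A, m) = 10 - 5*4 = 10 - 20 = -10)
(-69 - 133)*p(7, 1) = (-69 - 133)*(-10) = -202*(-10) = 2020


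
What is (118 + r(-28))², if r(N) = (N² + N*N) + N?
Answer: 2748964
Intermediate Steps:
r(N) = N + 2*N² (r(N) = (N² + N²) + N = 2*N² + N = N + 2*N²)
(118 + r(-28))² = (118 - 28*(1 + 2*(-28)))² = (118 - 28*(1 - 56))² = (118 - 28*(-55))² = (118 + 1540)² = 1658² = 2748964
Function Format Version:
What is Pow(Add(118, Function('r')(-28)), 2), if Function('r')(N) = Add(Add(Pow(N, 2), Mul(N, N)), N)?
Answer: 2748964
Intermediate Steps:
Function('r')(N) = Add(N, Mul(2, Pow(N, 2))) (Function('r')(N) = Add(Add(Pow(N, 2), Pow(N, 2)), N) = Add(Mul(2, Pow(N, 2)), N) = Add(N, Mul(2, Pow(N, 2))))
Pow(Add(118, Function('r')(-28)), 2) = Pow(Add(118, Mul(-28, Add(1, Mul(2, -28)))), 2) = Pow(Add(118, Mul(-28, Add(1, -56))), 2) = Pow(Add(118, Mul(-28, -55)), 2) = Pow(Add(118, 1540), 2) = Pow(1658, 2) = 2748964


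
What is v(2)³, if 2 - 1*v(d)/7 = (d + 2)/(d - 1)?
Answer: -2744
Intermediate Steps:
v(d) = 14 - 7*(2 + d)/(-1 + d) (v(d) = 14 - 7*(d + 2)/(d - 1) = 14 - 7*(2 + d)/(-1 + d))
v(2)³ = (7*(-4 + 2)/(-1 + 2))³ = (7*(-2)/1)³ = (7*1*(-2))³ = (-14)³ = -2744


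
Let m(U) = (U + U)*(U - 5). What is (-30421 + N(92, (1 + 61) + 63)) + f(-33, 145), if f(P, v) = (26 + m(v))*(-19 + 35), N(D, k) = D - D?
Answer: 619595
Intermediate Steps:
N(D, k) = 0
m(U) = 2*U*(-5 + U) (m(U) = (2*U)*(-5 + U) = 2*U*(-5 + U))
f(P, v) = 416 + 32*v*(-5 + v) (f(P, v) = (26 + 2*v*(-5 + v))*(-19 + 35) = (26 + 2*v*(-5 + v))*16 = 416 + 32*v*(-5 + v))
(-30421 + N(92, (1 + 61) + 63)) + f(-33, 145) = (-30421 + 0) + (416 + 32*145*(-5 + 145)) = -30421 + (416 + 32*145*140) = -30421 + (416 + 649600) = -30421 + 650016 = 619595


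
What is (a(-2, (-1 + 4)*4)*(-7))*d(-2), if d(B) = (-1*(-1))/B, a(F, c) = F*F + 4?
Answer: 28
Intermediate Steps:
a(F, c) = 4 + F**2 (a(F, c) = F**2 + 4 = 4 + F**2)
d(B) = 1/B
(a(-2, (-1 + 4)*4)*(-7))*d(-2) = ((4 + (-2)**2)*(-7))/(-2) = ((4 + 4)*(-7))*(-1/2) = (8*(-7))*(-1/2) = -56*(-1/2) = 28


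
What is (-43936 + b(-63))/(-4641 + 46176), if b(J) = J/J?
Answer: -2929/2769 ≈ -1.0578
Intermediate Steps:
b(J) = 1
(-43936 + b(-63))/(-4641 + 46176) = (-43936 + 1)/(-4641 + 46176) = -43935/41535 = -43935*1/41535 = -2929/2769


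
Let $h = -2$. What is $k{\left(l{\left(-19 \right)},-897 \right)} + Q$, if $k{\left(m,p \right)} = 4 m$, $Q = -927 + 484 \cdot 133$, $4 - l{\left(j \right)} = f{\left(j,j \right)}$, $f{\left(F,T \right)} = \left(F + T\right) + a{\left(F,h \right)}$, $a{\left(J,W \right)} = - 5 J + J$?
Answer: $63309$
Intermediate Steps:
$a{\left(J,W \right)} = - 4 J$
$f{\left(F,T \right)} = T - 3 F$ ($f{\left(F,T \right)} = \left(F + T\right) - 4 F = T - 3 F$)
$l{\left(j \right)} = 4 + 2 j$ ($l{\left(j \right)} = 4 - \left(j - 3 j\right) = 4 - - 2 j = 4 + 2 j$)
$Q = 63445$ ($Q = -927 + 64372 = 63445$)
$k{\left(l{\left(-19 \right)},-897 \right)} + Q = 4 \left(4 + 2 \left(-19\right)\right) + 63445 = 4 \left(4 - 38\right) + 63445 = 4 \left(-34\right) + 63445 = -136 + 63445 = 63309$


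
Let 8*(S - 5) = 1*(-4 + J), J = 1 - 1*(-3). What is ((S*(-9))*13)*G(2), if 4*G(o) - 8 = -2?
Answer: -1755/2 ≈ -877.50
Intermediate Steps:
G(o) = 3/2 (G(o) = 2 + (¼)*(-2) = 2 - ½ = 3/2)
J = 4 (J = 1 + 3 = 4)
S = 5 (S = 5 + (1*(-4 + 4))/8 = 5 + (1*0)/8 = 5 + (⅛)*0 = 5 + 0 = 5)
((S*(-9))*13)*G(2) = ((5*(-9))*13)*(3/2) = -45*13*(3/2) = -585*3/2 = -1755/2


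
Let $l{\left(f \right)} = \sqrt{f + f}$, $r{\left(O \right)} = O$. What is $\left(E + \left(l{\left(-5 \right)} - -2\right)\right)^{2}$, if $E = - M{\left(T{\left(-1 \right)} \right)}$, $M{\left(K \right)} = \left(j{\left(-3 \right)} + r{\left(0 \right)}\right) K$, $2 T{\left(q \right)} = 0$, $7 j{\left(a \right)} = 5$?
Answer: $\left(2 + i \sqrt{10}\right)^{2} \approx -6.0 + 12.649 i$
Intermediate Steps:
$j{\left(a \right)} = \frac{5}{7}$ ($j{\left(a \right)} = \frac{1}{7} \cdot 5 = \frac{5}{7}$)
$T{\left(q \right)} = 0$ ($T{\left(q \right)} = \frac{1}{2} \cdot 0 = 0$)
$l{\left(f \right)} = \sqrt{2} \sqrt{f}$ ($l{\left(f \right)} = \sqrt{2 f} = \sqrt{2} \sqrt{f}$)
$M{\left(K \right)} = \frac{5 K}{7}$ ($M{\left(K \right)} = \left(\frac{5}{7} + 0\right) K = \frac{5 K}{7}$)
$E = 0$ ($E = - \frac{5 \cdot 0}{7} = \left(-1\right) 0 = 0$)
$\left(E + \left(l{\left(-5 \right)} - -2\right)\right)^{2} = \left(0 + \left(\sqrt{2} \sqrt{-5} - -2\right)\right)^{2} = \left(0 + \left(\sqrt{2} i \sqrt{5} + 2\right)\right)^{2} = \left(0 + \left(i \sqrt{10} + 2\right)\right)^{2} = \left(0 + \left(2 + i \sqrt{10}\right)\right)^{2} = \left(2 + i \sqrt{10}\right)^{2}$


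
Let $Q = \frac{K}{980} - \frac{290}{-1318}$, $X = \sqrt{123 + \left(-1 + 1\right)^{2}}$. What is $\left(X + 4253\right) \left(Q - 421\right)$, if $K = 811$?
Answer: $- \frac{1153471742763}{645820} - \frac{271213671 \sqrt{123}}{645820} \approx -1.7907 \cdot 10^{6}$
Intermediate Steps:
$X = \sqrt{123}$ ($X = \sqrt{123 + 0^{2}} = \sqrt{123 + 0} = \sqrt{123} \approx 11.091$)
$Q = \frac{676549}{645820}$ ($Q = \frac{811}{980} - \frac{290}{-1318} = 811 \cdot \frac{1}{980} - - \frac{145}{659} = \frac{811}{980} + \frac{145}{659} = \frac{676549}{645820} \approx 1.0476$)
$\left(X + 4253\right) \left(Q - 421\right) = \left(\sqrt{123} + 4253\right) \left(\frac{676549}{645820} - 421\right) = \left(4253 + \sqrt{123}\right) \left(\frac{676549}{645820} - 421\right) = \left(4253 + \sqrt{123}\right) \left(- \frac{271213671}{645820}\right) = - \frac{1153471742763}{645820} - \frac{271213671 \sqrt{123}}{645820}$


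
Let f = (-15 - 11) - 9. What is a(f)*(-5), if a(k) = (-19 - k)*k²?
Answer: -98000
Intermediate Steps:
f = -35 (f = -26 - 9 = -35)
a(k) = k²*(-19 - k)
a(f)*(-5) = ((-35)²*(-19 - 1*(-35)))*(-5) = (1225*(-19 + 35))*(-5) = (1225*16)*(-5) = 19600*(-5) = -98000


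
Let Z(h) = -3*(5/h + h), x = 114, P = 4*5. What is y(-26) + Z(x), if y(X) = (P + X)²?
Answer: -11633/38 ≈ -306.13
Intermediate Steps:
P = 20
y(X) = (20 + X)²
Z(h) = -15/h - 3*h (Z(h) = -3*(h + 5/h) = -15/h - 3*h)
y(-26) + Z(x) = (20 - 26)² + (-15/114 - 3*114) = (-6)² + (-15*1/114 - 342) = 36 + (-5/38 - 342) = 36 - 13001/38 = -11633/38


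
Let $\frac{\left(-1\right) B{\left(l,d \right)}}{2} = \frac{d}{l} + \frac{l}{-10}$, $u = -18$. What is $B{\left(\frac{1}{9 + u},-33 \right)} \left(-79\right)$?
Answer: $\frac{2111749}{45} \approx 46928.0$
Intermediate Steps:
$B{\left(l,d \right)} = \frac{l}{5} - \frac{2 d}{l}$ ($B{\left(l,d \right)} = - 2 \left(\frac{d}{l} + \frac{l}{-10}\right) = - 2 \left(\frac{d}{l} + l \left(- \frac{1}{10}\right)\right) = - 2 \left(\frac{d}{l} - \frac{l}{10}\right) = - 2 \left(- \frac{l}{10} + \frac{d}{l}\right) = \frac{l}{5} - \frac{2 d}{l}$)
$B{\left(\frac{1}{9 + u},-33 \right)} \left(-79\right) = \left(\frac{1}{5 \left(9 - 18\right)} - - \frac{66}{\frac{1}{9 - 18}}\right) \left(-79\right) = \left(\frac{1}{5 \left(-9\right)} - - \frac{66}{\frac{1}{-9}}\right) \left(-79\right) = \left(\frac{1}{5} \left(- \frac{1}{9}\right) - - \frac{66}{- \frac{1}{9}}\right) \left(-79\right) = \left(- \frac{1}{45} - \left(-66\right) \left(-9\right)\right) \left(-79\right) = \left(- \frac{1}{45} - 594\right) \left(-79\right) = \left(- \frac{26731}{45}\right) \left(-79\right) = \frac{2111749}{45}$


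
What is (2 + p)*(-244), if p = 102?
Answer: -25376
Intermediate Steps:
(2 + p)*(-244) = (2 + 102)*(-244) = 104*(-244) = -25376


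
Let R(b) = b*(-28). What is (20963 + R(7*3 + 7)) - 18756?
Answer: 1423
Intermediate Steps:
R(b) = -28*b
(20963 + R(7*3 + 7)) - 18756 = (20963 - 28*(7*3 + 7)) - 18756 = (20963 - 28*(21 + 7)) - 18756 = (20963 - 28*28) - 18756 = (20963 - 784) - 18756 = 20179 - 18756 = 1423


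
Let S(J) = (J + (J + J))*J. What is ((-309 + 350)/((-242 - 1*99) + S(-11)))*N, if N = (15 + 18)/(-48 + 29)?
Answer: -123/38 ≈ -3.2368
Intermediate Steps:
S(J) = 3*J**2 (S(J) = (J + 2*J)*J = (3*J)*J = 3*J**2)
N = -33/19 (N = 33/(-19) = 33*(-1/19) = -33/19 ≈ -1.7368)
((-309 + 350)/((-242 - 1*99) + S(-11)))*N = ((-309 + 350)/((-242 - 1*99) + 3*(-11)**2))*(-33/19) = (41/((-242 - 99) + 3*121))*(-33/19) = (41/(-341 + 363))*(-33/19) = (41/22)*(-33/19) = -123/38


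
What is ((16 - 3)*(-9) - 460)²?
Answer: 332929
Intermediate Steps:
((16 - 3)*(-9) - 460)² = (13*(-9) - 460)² = (-117 - 460)² = (-577)² = 332929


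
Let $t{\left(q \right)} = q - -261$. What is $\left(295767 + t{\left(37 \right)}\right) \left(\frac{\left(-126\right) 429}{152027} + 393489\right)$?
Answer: $\frac{17710874210483685}{152027} \approx 1.165 \cdot 10^{11}$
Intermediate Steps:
$t{\left(q \right)} = 261 + q$ ($t{\left(q \right)} = q + 261 = 261 + q$)
$\left(295767 + t{\left(37 \right)}\right) \left(\frac{\left(-126\right) 429}{152027} + 393489\right) = \left(295767 + \left(261 + 37\right)\right) \left(\frac{\left(-126\right) 429}{152027} + 393489\right) = \left(295767 + 298\right) \left(\left(-54054\right) \frac{1}{152027} + 393489\right) = 296065 \left(- \frac{54054}{152027} + 393489\right) = 296065 \cdot \frac{59820898149}{152027} = \frac{17710874210483685}{152027}$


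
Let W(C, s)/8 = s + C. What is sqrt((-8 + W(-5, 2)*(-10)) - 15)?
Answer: sqrt(217) ≈ 14.731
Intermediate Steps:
W(C, s) = 8*C + 8*s (W(C, s) = 8*(s + C) = 8*(C + s) = 8*C + 8*s)
sqrt((-8 + W(-5, 2)*(-10)) - 15) = sqrt((-8 + (8*(-5) + 8*2)*(-10)) - 15) = sqrt((-8 + (-40 + 16)*(-10)) - 15) = sqrt((-8 - 24*(-10)) - 15) = sqrt((-8 + 240) - 15) = sqrt(232 - 15) = sqrt(217)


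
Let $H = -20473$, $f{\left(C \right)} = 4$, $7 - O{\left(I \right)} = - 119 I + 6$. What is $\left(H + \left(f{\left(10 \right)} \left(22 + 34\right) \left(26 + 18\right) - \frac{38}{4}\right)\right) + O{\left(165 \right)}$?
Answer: $\frac{18019}{2} \approx 9009.5$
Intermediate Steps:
$O{\left(I \right)} = 1 + 119 I$ ($O{\left(I \right)} = 7 - \left(- 119 I + 6\right) = 7 - \left(6 - 119 I\right) = 7 + \left(-6 + 119 I\right) = 1 + 119 I$)
$\left(H + \left(f{\left(10 \right)} \left(22 + 34\right) \left(26 + 18\right) - \frac{38}{4}\right)\right) + O{\left(165 \right)} = \left(-20473 - \left(\frac{19}{2} - 4 \left(22 + 34\right) \left(26 + 18\right)\right)\right) + \left(1 + 119 \cdot 165\right) = \left(-20473 + \left(4 \cdot 56 \cdot 44 - \frac{19}{2}\right)\right) + \left(1 + 19635\right) = \left(-20473 + \left(4 \cdot 2464 - \frac{19}{2}\right)\right) + 19636 = \left(-20473 + \left(9856 - \frac{19}{2}\right)\right) + 19636 = \left(-20473 + \frac{19693}{2}\right) + 19636 = - \frac{21253}{2} + 19636 = \frac{18019}{2}$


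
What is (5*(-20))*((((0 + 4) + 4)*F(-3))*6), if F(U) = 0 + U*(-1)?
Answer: -14400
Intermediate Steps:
F(U) = -U (F(U) = 0 - U = -U)
(5*(-20))*((((0 + 4) + 4)*F(-3))*6) = (5*(-20))*((((0 + 4) + 4)*(-1*(-3)))*6) = -100*(4 + 4)*3*6 = -100*8*3*6 = -2400*6 = -100*144 = -14400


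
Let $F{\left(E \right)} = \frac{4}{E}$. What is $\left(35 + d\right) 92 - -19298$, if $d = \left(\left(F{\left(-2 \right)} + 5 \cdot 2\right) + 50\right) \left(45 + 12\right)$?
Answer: $326670$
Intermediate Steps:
$d = 3306$ ($d = \left(\left(\frac{4}{-2} + 5 \cdot 2\right) + 50\right) \left(45 + 12\right) = \left(\left(4 \left(- \frac{1}{2}\right) + 10\right) + 50\right) 57 = \left(\left(-2 + 10\right) + 50\right) 57 = \left(8 + 50\right) 57 = 58 \cdot 57 = 3306$)
$\left(35 + d\right) 92 - -19298 = \left(35 + 3306\right) 92 - -19298 = 3341 \cdot 92 + 19298 = 307372 + 19298 = 326670$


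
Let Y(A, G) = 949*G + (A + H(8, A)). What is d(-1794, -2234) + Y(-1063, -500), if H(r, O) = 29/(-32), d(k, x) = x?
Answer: -15289533/32 ≈ -4.7780e+5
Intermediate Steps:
H(r, O) = -29/32 (H(r, O) = 29*(-1/32) = -29/32)
Y(A, G) = -29/32 + A + 949*G (Y(A, G) = 949*G + (A - 29/32) = 949*G + (-29/32 + A) = -29/32 + A + 949*G)
d(-1794, -2234) + Y(-1063, -500) = -2234 + (-29/32 - 1063 + 949*(-500)) = -2234 + (-29/32 - 1063 - 474500) = -2234 - 15218045/32 = -15289533/32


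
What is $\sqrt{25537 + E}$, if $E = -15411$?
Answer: $\sqrt{10126} \approx 100.63$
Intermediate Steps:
$\sqrt{25537 + E} = \sqrt{25537 - 15411} = \sqrt{10126}$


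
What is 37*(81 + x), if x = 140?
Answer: 8177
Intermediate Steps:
37*(81 + x) = 37*(81 + 140) = 37*221 = 8177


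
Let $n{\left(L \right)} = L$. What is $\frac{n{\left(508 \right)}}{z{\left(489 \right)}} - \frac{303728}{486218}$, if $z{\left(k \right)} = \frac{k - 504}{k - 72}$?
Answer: $- \frac{17167172028}{1215545} \approx -14123.0$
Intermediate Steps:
$z{\left(k \right)} = \frac{-504 + k}{-72 + k}$
$\frac{n{\left(508 \right)}}{z{\left(489 \right)}} - \frac{303728}{486218} = \frac{508}{\frac{1}{-72 + 489} \left(-504 + 489\right)} - \frac{303728}{486218} = \frac{508}{\frac{1}{417} \left(-15\right)} - \frac{151864}{243109} = \frac{508}{- \frac{5}{139}} - \frac{151864}{243109} = 508 \left(- \frac{139}{5}\right) - \frac{151864}{243109} = - \frac{70612}{5} - \frac{151864}{243109} = - \frac{17167172028}{1215545}$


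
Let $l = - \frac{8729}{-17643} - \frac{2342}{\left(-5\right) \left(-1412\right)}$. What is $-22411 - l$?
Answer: $- \frac{1395762527107}{62279790} \approx -22411.0$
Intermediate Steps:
$l = \frac{10153417}{62279790}$ ($l = \left(-8729\right) \left(- \frac{1}{17643}\right) - \frac{2342}{7060} = \frac{8729}{17643} - \frac{1171}{3530} = \frac{10153417}{62279790} \approx 0.16303$)
$-22411 - l = -22411 - \frac{10153417}{62279790} = - \frac{1395762527107}{62279790}$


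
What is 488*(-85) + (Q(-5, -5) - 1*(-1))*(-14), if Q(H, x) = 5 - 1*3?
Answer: -41522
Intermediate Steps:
Q(H, x) = 2 (Q(H, x) = 5 - 3 = 2)
488*(-85) + (Q(-5, -5) - 1*(-1))*(-14) = 488*(-85) + (2 - 1*(-1))*(-14) = -41480 + (2 + 1)*(-14) = -41480 + 3*(-14) = -41480 - 42 = -41522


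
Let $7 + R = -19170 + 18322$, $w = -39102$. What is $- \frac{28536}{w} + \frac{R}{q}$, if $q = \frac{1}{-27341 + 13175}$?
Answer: $\frac{78933452566}{6517} \approx 1.2112 \cdot 10^{7}$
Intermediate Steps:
$R = -855$ ($R = -7 + \left(-19170 + 18322\right) = -7 - 848 = -855$)
$q = - \frac{1}{14166}$ ($q = \frac{1}{-14166} = - \frac{1}{14166} \approx -7.0592 \cdot 10^{-5}$)
$- \frac{28536}{w} + \frac{R}{q} = - \frac{28536}{-39102} - \frac{855}{- \frac{1}{14166}} = \left(-28536\right) \left(- \frac{1}{39102}\right) - -12111930 = \frac{4756}{6517} + 12111930 = \frac{78933452566}{6517}$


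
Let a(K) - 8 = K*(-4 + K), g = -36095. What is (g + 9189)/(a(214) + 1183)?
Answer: -26906/46131 ≈ -0.58325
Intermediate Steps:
a(K) = 8 + K*(-4 + K)
(g + 9189)/(a(214) + 1183) = (-36095 + 9189)/((8 + 214² - 4*214) + 1183) = -26906/((8 + 45796 - 856) + 1183) = -26906/(44948 + 1183) = -26906/46131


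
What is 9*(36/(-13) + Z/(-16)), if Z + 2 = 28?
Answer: -4113/104 ≈ -39.548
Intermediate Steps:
Z = 26 (Z = -2 + 28 = 26)
9*(36/(-13) + Z/(-16)) = 9*(36/(-13) + 26/(-16)) = 9*(36*(-1/13) + 26*(-1/16)) = 9*(-36/13 - 13/8) = 9*(-457/104) = -4113/104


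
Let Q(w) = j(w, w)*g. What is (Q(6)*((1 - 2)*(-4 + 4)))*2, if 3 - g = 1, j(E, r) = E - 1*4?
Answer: 0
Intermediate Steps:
j(E, r) = -4 + E (j(E, r) = E - 4 = -4 + E)
g = 2 (g = 3 - 1*1 = 3 - 1 = 2)
Q(w) = -8 + 2*w (Q(w) = (-4 + w)*2 = -8 + 2*w)
(Q(6)*((1 - 2)*(-4 + 4)))*2 = ((-8 + 2*6)*((1 - 2)*(-4 + 4)))*2 = ((-8 + 12)*(-1*0))*2 = (4*0)*2 = 0*2 = 0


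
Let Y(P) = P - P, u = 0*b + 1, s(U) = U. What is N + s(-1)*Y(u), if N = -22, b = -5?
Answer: -22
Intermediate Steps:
u = 1 (u = 0*(-5) + 1 = 0 + 1 = 1)
Y(P) = 0
N + s(-1)*Y(u) = -22 - 1*0 = -22 + 0 = -22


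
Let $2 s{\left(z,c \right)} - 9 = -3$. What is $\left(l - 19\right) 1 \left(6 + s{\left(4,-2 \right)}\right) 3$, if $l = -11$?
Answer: $-810$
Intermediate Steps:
$s{\left(z,c \right)} = 3$ ($s{\left(z,c \right)} = \frac{9}{2} + \frac{1}{2} \left(-3\right) = \frac{9}{2} - \frac{3}{2} = 3$)
$\left(l - 19\right) 1 \left(6 + s{\left(4,-2 \right)}\right) 3 = \left(-11 - 19\right) 1 \left(6 + 3\right) 3 = - 30 \cdot 1 \cdot 9 \cdot 3 = \left(-30\right) 9 \cdot 3 = \left(-270\right) 3 = -810$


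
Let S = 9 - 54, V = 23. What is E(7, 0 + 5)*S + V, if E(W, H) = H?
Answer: -202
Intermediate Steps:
S = -45
E(7, 0 + 5)*S + V = (0 + 5)*(-45) + 23 = 5*(-45) + 23 = -225 + 23 = -202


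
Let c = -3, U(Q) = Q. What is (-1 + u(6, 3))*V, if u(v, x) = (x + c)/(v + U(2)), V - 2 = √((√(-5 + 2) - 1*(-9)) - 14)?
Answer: -2 - √(-5 + I*√3) ≈ -2.3818 - 2.2684*I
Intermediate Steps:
V = 2 + √(-5 + I*√3) (V = 2 + √((√(-5 + 2) - 1*(-9)) - 14) = 2 + √((√(-3) + 9) - 14) = 2 + √((I*√3 + 9) - 14) = 2 + √((9 + I*√3) - 14) = 2 + √(-5 + I*√3) ≈ 2.3818 + 2.2684*I)
u(v, x) = (-3 + x)/(2 + v) (u(v, x) = (x - 3)/(v + 2) = (-3 + x)/(2 + v))
(-1 + u(6, 3))*V = (-1 + (-3 + 3)/(2 + 6))*(2 + √(-5 + I*√3)) = (-1 + 0/8)*(2 + √(-5 + I*√3)) = (-1 + (⅛)*0)*(2 + √(-5 + I*√3)) = (-1 + 0)*(2 + √(-5 + I*√3)) = -(2 + √(-5 + I*√3)) = -2 - √(-5 + I*√3)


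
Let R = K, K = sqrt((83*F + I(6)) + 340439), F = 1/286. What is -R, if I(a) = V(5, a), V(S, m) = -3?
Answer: -sqrt(27846326794)/286 ≈ -583.47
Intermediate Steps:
F = 1/286 ≈ 0.0034965
I(a) = -3
K = sqrt(27846326794)/286 (K = sqrt((83*(1/286) - 3) + 340439) = sqrt((83/286 - 3) + 340439) = sqrt(-775/286 + 340439) = sqrt(97364779/286) = sqrt(27846326794)/286 ≈ 583.47)
R = sqrt(27846326794)/286 ≈ 583.47
-R = -sqrt(27846326794)/286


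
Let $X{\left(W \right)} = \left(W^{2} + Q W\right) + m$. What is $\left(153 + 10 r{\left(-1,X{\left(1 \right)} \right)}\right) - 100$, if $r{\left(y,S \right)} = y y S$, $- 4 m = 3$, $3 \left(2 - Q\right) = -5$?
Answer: $\frac{553}{6} \approx 92.167$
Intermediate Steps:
$Q = \frac{11}{3}$ ($Q = 2 - - \frac{5}{3} = 2 + \frac{5}{3} = \frac{11}{3} \approx 3.6667$)
$m = - \frac{3}{4}$ ($m = \left(- \frac{1}{4}\right) 3 = - \frac{3}{4} \approx -0.75$)
$X{\left(W \right)} = - \frac{3}{4} + W^{2} + \frac{11 W}{3}$ ($X{\left(W \right)} = \left(W^{2} + \frac{11 W}{3}\right) - \frac{3}{4} = - \frac{3}{4} + W^{2} + \frac{11 W}{3}$)
$r{\left(y,S \right)} = S y^{2}$ ($r{\left(y,S \right)} = y S y = S y^{2}$)
$\left(153 + 10 r{\left(-1,X{\left(1 \right)} \right)}\right) - 100 = \left(153 + 10 \left(- \frac{3}{4} + 1^{2} + \frac{11}{3} \cdot 1\right) \left(-1\right)^{2}\right) - 100 = \left(153 + 10 \left(- \frac{3}{4} + 1 + \frac{11}{3}\right) 1\right) - 100 = \left(153 + 10 \cdot \frac{47}{12} \cdot 1\right) - 100 = \left(153 + 10 \cdot \frac{47}{12}\right) - 100 = \left(153 + \frac{235}{6}\right) - 100 = \frac{1153}{6} - 100 = \frac{553}{6}$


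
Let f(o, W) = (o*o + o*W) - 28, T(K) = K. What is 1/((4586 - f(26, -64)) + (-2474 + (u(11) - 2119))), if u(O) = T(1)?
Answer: 1/1010 ≈ 0.00099010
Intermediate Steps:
u(O) = 1
f(o, W) = -28 + o**2 + W*o (f(o, W) = (o**2 + W*o) - 28 = -28 + o**2 + W*o)
1/((4586 - f(26, -64)) + (-2474 + (u(11) - 2119))) = 1/((4586 - (-28 + 26**2 - 64*26)) + (-2474 + (1 - 2119))) = 1/((4586 - (-28 + 676 - 1664)) + (-2474 - 2118)) = 1/((4586 - 1*(-1016)) - 4592) = 1/((4586 + 1016) - 4592) = 1/(5602 - 4592) = 1/1010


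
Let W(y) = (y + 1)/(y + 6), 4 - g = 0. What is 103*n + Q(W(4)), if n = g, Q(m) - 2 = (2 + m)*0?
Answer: 414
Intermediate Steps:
g = 4 (g = 4 - 1*0 = 4 + 0 = 4)
W(y) = (1 + y)/(6 + y)
Q(m) = 2 (Q(m) = 2 + (2 + m)*0 = 2 + 0 = 2)
n = 4
103*n + Q(W(4)) = 103*4 + 2 = 412 + 2 = 414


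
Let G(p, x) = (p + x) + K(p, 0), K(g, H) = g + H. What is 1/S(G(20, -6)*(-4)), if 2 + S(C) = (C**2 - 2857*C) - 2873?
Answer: 1/404173 ≈ 2.4742e-6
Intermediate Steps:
K(g, H) = H + g
G(p, x) = x + 2*p (G(p, x) = (p + x) + (0 + p) = (p + x) + p = x + 2*p)
S(C) = -2875 + C**2 - 2857*C (S(C) = -2 + ((C**2 - 2857*C) - 2873) = -2 + (-2873 + C**2 - 2857*C) = -2875 + C**2 - 2857*C)
1/S(G(20, -6)*(-4)) = 1/(-2875 + ((-6 + 2*20)*(-4))**2 - 2857*(-6 + 2*20)*(-4)) = 1/(-2875 + ((-6 + 40)*(-4))**2 - 2857*(-6 + 40)*(-4)) = 1/(-2875 + (34*(-4))**2 - 97138*(-4)) = 1/(-2875 + (-136)**2 - 2857*(-136)) = 1/(-2875 + 18496 + 388552) = 1/404173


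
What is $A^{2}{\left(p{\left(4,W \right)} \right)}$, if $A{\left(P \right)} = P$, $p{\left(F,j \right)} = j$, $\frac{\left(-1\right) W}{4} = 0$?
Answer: $0$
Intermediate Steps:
$W = 0$ ($W = \left(-4\right) 0 = 0$)
$A^{2}{\left(p{\left(4,W \right)} \right)} = 0^{2} = 0$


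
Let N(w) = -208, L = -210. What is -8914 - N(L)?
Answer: -8706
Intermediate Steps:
-8914 - N(L) = -8914 - 1*(-208) = -8914 + 208 = -8706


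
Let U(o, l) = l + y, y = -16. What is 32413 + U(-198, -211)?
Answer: 32186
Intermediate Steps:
U(o, l) = -16 + l (U(o, l) = l - 16 = -16 + l)
32413 + U(-198, -211) = 32413 + (-16 - 211) = 32413 - 227 = 32186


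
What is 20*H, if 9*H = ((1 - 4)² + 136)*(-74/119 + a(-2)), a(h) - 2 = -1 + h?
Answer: -559700/1071 ≈ -522.60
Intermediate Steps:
a(h) = 1 + h (a(h) = 2 + (-1 + h) = 1 + h)
H = -27985/1071 (H = (((1 - 4)² + 136)*(-74/119 + (1 - 2)))/9 = (((-3)² + 136)*(-74*1/119 - 1))/9 = ((9 + 136)*(-74/119 - 1))/9 = (145*(-193/119))/9 = (⅑)*(-27985/119) = -27985/1071 ≈ -26.130)
20*H = 20*(-27985/1071) = -559700/1071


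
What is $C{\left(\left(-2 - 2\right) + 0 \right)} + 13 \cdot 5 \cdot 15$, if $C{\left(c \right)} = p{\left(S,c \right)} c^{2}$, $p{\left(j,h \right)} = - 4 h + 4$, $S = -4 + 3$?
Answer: $1295$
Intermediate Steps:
$S = -1$
$p{\left(j,h \right)} = 4 - 4 h$
$C{\left(c \right)} = c^{2} \left(4 - 4 c\right)$ ($C{\left(c \right)} = \left(4 - 4 c\right) c^{2} = c^{2} \left(4 - 4 c\right)$)
$C{\left(\left(-2 - 2\right) + 0 \right)} + 13 \cdot 5 \cdot 15 = 4 \left(\left(-2 - 2\right) + 0\right)^{2} \left(1 - \left(\left(-2 - 2\right) + 0\right)\right) + 13 \cdot 5 \cdot 15 = 4 \left(-4 + 0\right)^{2} \left(1 - \left(-4 + 0\right)\right) + 65 \cdot 15 = 4 \left(-4\right)^{2} \left(1 - -4\right) + 975 = 4 \cdot 16 \left(1 + 4\right) + 975 = 4 \cdot 16 \cdot 5 + 975 = 320 + 975 = 1295$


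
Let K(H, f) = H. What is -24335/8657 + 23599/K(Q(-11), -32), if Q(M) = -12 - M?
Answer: -204320878/8657 ≈ -23602.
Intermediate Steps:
-24335/8657 + 23599/K(Q(-11), -32) = -24335/8657 + 23599/(-12 - 1*(-11)) = -24335*1/8657 + 23599/(-12 + 11) = -24335/8657 + 23599/(-1) = -24335/8657 + 23599*(-1) = -24335/8657 - 23599 = -204320878/8657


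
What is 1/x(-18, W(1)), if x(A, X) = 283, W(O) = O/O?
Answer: 1/283 ≈ 0.0035336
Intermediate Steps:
W(O) = 1
1/x(-18, W(1)) = 1/283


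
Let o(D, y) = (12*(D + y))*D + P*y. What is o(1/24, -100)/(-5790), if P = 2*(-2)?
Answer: -16801/277920 ≈ -0.060453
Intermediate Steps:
P = -4
o(D, y) = -4*y + D*(12*D + 12*y) (o(D, y) = (12*(D + y))*D - 4*y = (12*D + 12*y)*D - 4*y = D*(12*D + 12*y) - 4*y = -4*y + D*(12*D + 12*y))
o(1/24, -100)/(-5790) = (-4*(-100) + 12*(1/24)² + 12*(-100)/24)/(-5790) = (400 + 12*(1/24)² + 12*(1/24)*(-100))*(-1/5790) = (400 + 12*(1/576) - 50)*(-1/5790) = (400 + 1/48 - 50)*(-1/5790) = (16801/48)*(-1/5790) = -16801/277920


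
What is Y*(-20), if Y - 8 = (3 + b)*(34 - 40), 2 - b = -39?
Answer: 5120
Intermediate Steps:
b = 41 (b = 2 - 1*(-39) = 2 + 39 = 41)
Y = -256 (Y = 8 + (3 + 41)*(34 - 40) = 8 + 44*(-6) = 8 - 264 = -256)
Y*(-20) = -256*(-20) = 5120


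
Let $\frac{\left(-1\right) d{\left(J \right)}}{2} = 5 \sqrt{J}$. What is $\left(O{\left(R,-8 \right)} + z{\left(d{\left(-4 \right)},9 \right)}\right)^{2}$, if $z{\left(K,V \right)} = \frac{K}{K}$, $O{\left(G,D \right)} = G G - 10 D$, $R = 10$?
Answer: $32761$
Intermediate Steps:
$O{\left(G,D \right)} = G^{2} - 10 D$
$d{\left(J \right)} = - 10 \sqrt{J}$ ($d{\left(J \right)} = - 2 \cdot 5 \sqrt{J} = - 10 \sqrt{J}$)
$z{\left(K,V \right)} = 1$
$\left(O{\left(R,-8 \right)} + z{\left(d{\left(-4 \right)},9 \right)}\right)^{2} = \left(\left(10^{2} - -80\right) + 1\right)^{2} = \left(\left(100 + 80\right) + 1\right)^{2} = \left(180 + 1\right)^{2} = 181^{2} = 32761$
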